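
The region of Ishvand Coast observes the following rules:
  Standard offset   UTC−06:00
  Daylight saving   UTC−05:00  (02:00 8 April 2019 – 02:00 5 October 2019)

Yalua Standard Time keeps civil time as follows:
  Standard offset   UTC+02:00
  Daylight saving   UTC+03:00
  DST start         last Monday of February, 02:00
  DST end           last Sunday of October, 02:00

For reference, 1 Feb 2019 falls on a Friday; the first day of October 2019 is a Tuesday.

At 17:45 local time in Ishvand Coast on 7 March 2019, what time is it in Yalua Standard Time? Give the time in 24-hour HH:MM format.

7 March 2019 does not fall between 8 April and 5 October, so daylight saving is not in effect and Ishvand Coast is at UTC−06:00.
17:45 Ishvand Coast + 6h = 23:45 UTC.
1 February 2019 is a Friday, so Mondays fall on 4, 11, 18, 25; the last is February 25.
1 October 2019 is a Tuesday, so Sundays fall on 6, 13, 20, 27; the last is October 27.
At the standard offset (UTC+02:00), 23:45 UTC + 2h = 01:45 Yalua Standard Time standard time (rolling into the next day, 8 March 2019).
The standard-time date in Yalua Standard Time, 8 March 2019, lies within the daylight-saving period (25 February – 27 October), so Yalua Standard Time is on daylight time, UTC+03:00.
23:45 UTC + 3h = 02:45 Yalua Standard Time (rolling into the next day, 8 March 2019).

02:45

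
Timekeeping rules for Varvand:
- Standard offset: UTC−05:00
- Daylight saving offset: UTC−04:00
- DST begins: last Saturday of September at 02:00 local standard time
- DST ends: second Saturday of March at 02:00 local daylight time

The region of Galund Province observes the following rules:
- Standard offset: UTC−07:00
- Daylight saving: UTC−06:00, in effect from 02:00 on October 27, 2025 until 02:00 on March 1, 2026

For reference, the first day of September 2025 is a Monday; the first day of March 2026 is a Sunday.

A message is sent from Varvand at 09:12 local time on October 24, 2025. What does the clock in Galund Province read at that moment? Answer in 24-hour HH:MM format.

1 September 2025 is a Monday, so Saturdays fall on 6, 13, 20, 27; the last is September 27.
1 March 2026 is a Sunday, so the first Saturday is March 7 and the second is March 14.
October 24, 2025 falls between 27 September 2025 and 14 March 2026, so daylight saving is in effect and Varvand is at UTC−04:00.
09:12 Varvand + 4h = 13:12 UTC.
At the standard offset (UTC−07:00), 13:12 UTC − 7h = 06:12 Galund Province standard time.
The standard-time date in Galund Province, October 24, 2025, does not fall between 27 October 2025 and 1 March 2026, so daylight saving is not in effect and Galund Province is at UTC−07:00.
13:12 UTC − 7h = 06:12 Galund Province.

06:12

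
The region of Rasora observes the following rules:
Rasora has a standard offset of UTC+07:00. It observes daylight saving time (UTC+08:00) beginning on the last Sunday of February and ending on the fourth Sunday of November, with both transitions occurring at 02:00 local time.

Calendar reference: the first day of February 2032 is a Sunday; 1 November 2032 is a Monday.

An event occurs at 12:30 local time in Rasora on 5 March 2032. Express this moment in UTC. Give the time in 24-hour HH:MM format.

04:30

1 February 2032 is a Sunday, so Sundays fall on 1, 8, 15, 22, 29; the last is February 29.
1 November 2032 is a Monday, so the first Sunday is November 7 and the fourth is November 28.
5 March 2032 lies within the daylight-saving period (29 February – 28 November), so Rasora is on daylight time, UTC+08:00.
12:30 local − 8h = 04:30 UTC.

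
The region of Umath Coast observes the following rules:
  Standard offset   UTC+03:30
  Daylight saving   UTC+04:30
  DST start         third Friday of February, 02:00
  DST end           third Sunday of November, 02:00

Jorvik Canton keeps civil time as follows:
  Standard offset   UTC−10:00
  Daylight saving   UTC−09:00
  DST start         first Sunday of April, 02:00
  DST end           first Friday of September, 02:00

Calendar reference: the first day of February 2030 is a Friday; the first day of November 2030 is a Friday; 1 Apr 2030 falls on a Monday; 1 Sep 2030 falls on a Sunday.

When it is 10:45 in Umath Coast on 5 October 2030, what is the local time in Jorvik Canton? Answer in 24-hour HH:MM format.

1 February 2030 is a Friday, so the first Friday is February 1 and the third is February 15.
1 November 2030 is a Friday, so the first Sunday is November 3 and the third is November 17.
5 October 2030 lies within the daylight-saving period (15 February – 17 November), so Umath Coast is on daylight time, UTC+04:30.
10:45 Umath Coast − 4h30m = 06:15 UTC.
1 April 2030 is a Monday, so the first Sunday is April 7.
1 September 2030 is a Sunday, so the first Friday is September 6.
At the standard offset (UTC−10:00), 06:15 UTC − 10h = 20:15 Jorvik Canton standard time (rolling into the previous day, 4 October 2030).
The standard-time date in Jorvik Canton, 4 October 2030, is outside the daylight-saving period (7 April – 6 September), so Jorvik Canton is on standard time, UTC−10:00.
06:15 UTC − 10h = 20:15 Jorvik Canton (rolling into the previous day, 4 October 2030).

20:15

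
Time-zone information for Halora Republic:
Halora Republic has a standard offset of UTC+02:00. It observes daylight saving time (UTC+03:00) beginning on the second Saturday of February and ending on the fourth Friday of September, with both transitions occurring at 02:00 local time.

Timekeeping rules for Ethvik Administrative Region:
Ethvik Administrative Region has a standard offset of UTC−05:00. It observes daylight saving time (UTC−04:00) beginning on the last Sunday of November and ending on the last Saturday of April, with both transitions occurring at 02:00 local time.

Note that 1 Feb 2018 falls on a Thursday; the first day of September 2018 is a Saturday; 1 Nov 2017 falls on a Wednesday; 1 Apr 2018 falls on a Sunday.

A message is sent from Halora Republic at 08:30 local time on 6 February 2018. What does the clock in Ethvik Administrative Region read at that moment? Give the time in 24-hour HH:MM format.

02:30

1 February 2018 is a Thursday, so the first Saturday is February 3 and the second is February 10.
1 September 2018 is a Saturday, so the first Friday is September 7 and the fourth is September 28.
6 February 2018 does not fall between 10 February and 28 September, so daylight saving is not in effect and Halora Republic is at UTC+02:00.
08:30 Halora Republic − 2h = 06:30 UTC.
1 November 2017 is a Wednesday, so Sundays fall on 5, 12, 19, 26; the last is November 26.
1 April 2018 is a Sunday, so Saturdays fall on 7, 14, 21, 28; the last is April 28.
At the standard offset (UTC−05:00), 06:30 UTC − 5h = 01:30 Ethvik Administrative Region standard time.
The standard-time date in Ethvik Administrative Region, 6 February 2018, lies within the daylight-saving period (26 November 2017 – 28 April 2018), so Ethvik Administrative Region is on daylight time, UTC−04:00.
06:30 UTC − 4h = 02:30 Ethvik Administrative Region.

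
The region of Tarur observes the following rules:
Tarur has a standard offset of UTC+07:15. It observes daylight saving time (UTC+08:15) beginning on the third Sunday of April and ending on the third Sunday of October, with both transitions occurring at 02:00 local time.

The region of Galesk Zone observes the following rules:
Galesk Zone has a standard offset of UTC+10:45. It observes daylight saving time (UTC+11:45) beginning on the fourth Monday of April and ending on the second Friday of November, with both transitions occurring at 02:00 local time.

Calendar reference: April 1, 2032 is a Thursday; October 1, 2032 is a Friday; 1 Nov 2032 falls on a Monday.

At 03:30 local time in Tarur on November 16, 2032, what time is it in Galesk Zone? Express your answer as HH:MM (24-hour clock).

07:00

1 April 2032 is a Thursday, so the first Sunday is April 4 and the third is April 18.
1 October 2032 is a Friday, so the first Sunday is October 3 and the third is October 17.
November 16, 2032 does not fall between 18 April and 17 October, so daylight saving is not in effect and Tarur is at UTC+07:15.
03:30 Tarur − 7h15m = 20:15 UTC (rolling into the previous day, 15 November 2032).
1 April 2032 is a Thursday, so the first Monday is April 5 and the fourth is April 26.
1 November 2032 is a Monday, so the first Friday is November 5 and the second is November 12.
At the standard offset (UTC+10:45), 20:15 UTC + 10h45m = 07:00 Galesk Zone standard time (rolling into the next day, 16 November 2032).
The standard-time date in Galesk Zone, November 16, 2032, does not fall between 26 April and 12 November, so daylight saving is not in effect and Galesk Zone is at UTC+10:45.
20:15 UTC + 10h45m = 07:00 Galesk Zone (rolling into the next day, 16 November 2032).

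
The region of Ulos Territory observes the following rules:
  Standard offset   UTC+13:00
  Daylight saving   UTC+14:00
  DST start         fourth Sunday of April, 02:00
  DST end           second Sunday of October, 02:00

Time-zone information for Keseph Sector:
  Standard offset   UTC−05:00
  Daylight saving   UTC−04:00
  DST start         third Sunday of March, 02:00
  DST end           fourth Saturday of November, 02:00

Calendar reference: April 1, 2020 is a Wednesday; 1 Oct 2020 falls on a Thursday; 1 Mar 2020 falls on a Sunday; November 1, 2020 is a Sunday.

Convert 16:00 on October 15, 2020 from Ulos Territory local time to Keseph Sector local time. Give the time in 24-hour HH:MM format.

23:00

1 April 2020 is a Wednesday, so the first Sunday is April 5 and the fourth is April 26.
1 October 2020 is a Thursday, so the first Sunday is October 4 and the second is October 11.
October 15, 2020 is outside the daylight-saving period (26 April – 11 October), so Ulos Territory is on standard time, UTC+13:00.
16:00 Ulos Territory − 13h = 03:00 UTC.
1 March 2020 is a Sunday, so the first Sunday is March 1 and the third is March 15.
1 November 2020 is a Sunday, so the first Saturday is November 7 and the fourth is November 28.
At the standard offset (UTC−05:00), 03:00 UTC − 5h = 22:00 Keseph Sector standard time (rolling into the previous day, 14 October 2020).
The standard-time date in Keseph Sector, October 14, 2020, lies within the daylight-saving period (15 March – 28 November), so Keseph Sector is on daylight time, UTC−04:00.
03:00 UTC − 4h = 23:00 Keseph Sector (rolling into the previous day, 14 October 2020).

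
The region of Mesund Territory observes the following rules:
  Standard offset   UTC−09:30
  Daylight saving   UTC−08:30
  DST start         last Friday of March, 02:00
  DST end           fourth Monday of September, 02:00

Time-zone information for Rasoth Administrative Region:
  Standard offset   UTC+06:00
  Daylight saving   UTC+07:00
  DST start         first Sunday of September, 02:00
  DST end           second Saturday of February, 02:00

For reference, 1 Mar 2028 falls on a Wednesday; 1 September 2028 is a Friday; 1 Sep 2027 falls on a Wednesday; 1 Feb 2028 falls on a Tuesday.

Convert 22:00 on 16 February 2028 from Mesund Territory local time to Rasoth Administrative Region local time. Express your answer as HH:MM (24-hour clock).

13:30

1 March 2028 is a Wednesday, so Fridays fall on 3, 10, 17, 24, 31; the last is March 31.
1 September 2028 is a Friday, so the first Monday is September 4 and the fourth is September 25.
16 February 2028 is outside the daylight-saving period (31 March – 25 September), so Mesund Territory is on standard time, UTC−09:30.
22:00 Mesund Territory + 9h30m = 07:30 UTC (rolling into the next day, 17 February 2028).
1 September 2027 is a Wednesday, so the first Sunday is September 5.
1 February 2028 is a Tuesday, so the first Saturday is February 5 and the second is February 12.
At the standard offset (UTC+06:00), 07:30 UTC + 6h = 13:30 Rasoth Administrative Region standard time.
Daylight saving runs 5 September 2027 – 12 February 2028; the standard-time date in Rasoth Administrative Region, 17 February 2028, is outside that window, so Rasoth Administrative Region is on standard time at UTC+06:00.
07:30 UTC + 6h = 13:30 Rasoth Administrative Region.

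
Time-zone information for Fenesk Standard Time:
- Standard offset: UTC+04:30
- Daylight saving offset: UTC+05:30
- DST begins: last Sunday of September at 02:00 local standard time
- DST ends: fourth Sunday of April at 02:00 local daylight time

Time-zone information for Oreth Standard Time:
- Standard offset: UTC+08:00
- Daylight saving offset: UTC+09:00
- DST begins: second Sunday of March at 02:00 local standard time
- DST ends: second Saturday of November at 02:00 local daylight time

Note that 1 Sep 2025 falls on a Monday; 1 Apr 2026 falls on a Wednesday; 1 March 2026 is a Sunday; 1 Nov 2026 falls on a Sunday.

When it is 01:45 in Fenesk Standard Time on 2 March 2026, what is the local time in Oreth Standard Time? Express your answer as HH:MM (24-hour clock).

04:15

1 September 2025 is a Monday, so Sundays fall on 7, 14, 21, 28; the last is September 28.
1 April 2026 is a Wednesday, so the first Sunday is April 5 and the fourth is April 26.
2 March 2026 falls between 28 September 2025 and 26 April 2026, so daylight saving is in effect and Fenesk Standard Time is at UTC+05:30.
01:45 Fenesk Standard Time − 5h30m = 20:15 UTC (rolling into the previous day, 1 March 2026).
1 March 2026 is a Sunday, so the first Sunday is March 1 and the second is March 8.
1 November 2026 is a Sunday, so the first Saturday is November 7 and the second is November 14.
At the standard offset (UTC+08:00), 20:15 UTC + 8h = 04:15 Oreth Standard Time standard time (rolling into the next day, 2 March 2026).
The standard-time date in Oreth Standard Time, 2 March 2026, is outside the daylight-saving period (8 March – 14 November), so Oreth Standard Time is on standard time, UTC+08:00.
20:15 UTC + 8h = 04:15 Oreth Standard Time (rolling into the next day, 2 March 2026).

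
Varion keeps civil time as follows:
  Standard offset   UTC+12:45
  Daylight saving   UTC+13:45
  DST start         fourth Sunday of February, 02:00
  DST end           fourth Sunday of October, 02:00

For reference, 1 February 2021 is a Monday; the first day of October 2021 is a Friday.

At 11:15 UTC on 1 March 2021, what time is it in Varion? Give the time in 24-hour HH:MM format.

01:00

1 February 2021 is a Monday, so the first Sunday is February 7 and the fourth is February 28.
1 October 2021 is a Friday, so the first Sunday is October 3 and the fourth is October 24.
At the standard offset (UTC+12:45), 11:15 UTC + 12h45m = 00:00 Varion standard time (rolling into the next day, 2 March 2021).
Daylight saving runs 28 February – 24 October; the standard-time date in Varion, 2 March 2021, is inside that window, so Varion is at UTC+13:45.
11:15 UTC + 13h45m = 01:00 local (rolling into the next day, 2 March 2021).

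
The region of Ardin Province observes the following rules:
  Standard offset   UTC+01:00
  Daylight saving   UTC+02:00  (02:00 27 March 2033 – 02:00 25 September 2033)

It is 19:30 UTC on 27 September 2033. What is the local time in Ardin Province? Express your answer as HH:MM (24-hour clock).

At the standard offset (UTC+01:00), 19:30 UTC + 1h = 20:30 Ardin Province standard time.
The standard-time date in Ardin Province, 27 September 2033, does not fall between 27 March and 25 September, so daylight saving is not in effect and Ardin Province is at UTC+01:00.
19:30 UTC + 1h = 20:30 local.

20:30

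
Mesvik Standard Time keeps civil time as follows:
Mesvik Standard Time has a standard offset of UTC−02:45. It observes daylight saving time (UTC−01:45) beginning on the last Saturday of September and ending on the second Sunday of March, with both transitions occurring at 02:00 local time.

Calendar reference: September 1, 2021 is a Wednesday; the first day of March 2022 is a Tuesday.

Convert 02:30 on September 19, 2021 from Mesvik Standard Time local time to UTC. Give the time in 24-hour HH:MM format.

05:15

1 September 2021 is a Wednesday, so Saturdays fall on 4, 11, 18, 25; the last is September 25.
1 March 2022 is a Tuesday, so the first Sunday is March 6 and the second is March 13.
Daylight saving runs 25 September 2021 – 13 March 2022; September 19, 2021 is outside that window, so Mesvik Standard Time is on standard time at UTC−02:45.
02:30 local + 2h45m = 05:15 UTC.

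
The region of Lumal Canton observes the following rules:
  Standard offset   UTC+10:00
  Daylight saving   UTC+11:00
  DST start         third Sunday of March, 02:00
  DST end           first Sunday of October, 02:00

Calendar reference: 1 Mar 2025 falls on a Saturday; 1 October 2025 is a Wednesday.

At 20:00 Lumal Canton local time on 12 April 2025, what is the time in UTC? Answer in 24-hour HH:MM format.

09:00

1 March 2025 is a Saturday, so the first Sunday is March 2 and the third is March 16.
1 October 2025 is a Wednesday, so the first Sunday is October 5.
12 April 2025 falls between 16 March and 5 October, so daylight saving is in effect and Lumal Canton is at UTC+11:00.
20:00 local − 11h = 09:00 UTC.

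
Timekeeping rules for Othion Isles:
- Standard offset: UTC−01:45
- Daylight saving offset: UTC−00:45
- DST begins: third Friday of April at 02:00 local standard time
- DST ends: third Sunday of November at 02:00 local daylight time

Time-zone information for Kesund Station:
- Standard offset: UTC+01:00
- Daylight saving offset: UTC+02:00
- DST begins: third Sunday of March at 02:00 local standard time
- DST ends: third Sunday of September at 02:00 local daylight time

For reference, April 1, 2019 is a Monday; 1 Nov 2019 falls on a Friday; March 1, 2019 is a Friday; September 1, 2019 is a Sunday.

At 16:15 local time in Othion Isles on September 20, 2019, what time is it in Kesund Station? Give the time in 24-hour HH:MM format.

1 April 2019 is a Monday, so the first Friday is April 5 and the third is April 19.
1 November 2019 is a Friday, so the first Sunday is November 3 and the third is November 17.
September 20, 2019 lies within the daylight-saving period (19 April – 17 November), so Othion Isles is on daylight time, UTC−00:45.
16:15 Othion Isles + 0h45m = 17:00 UTC.
1 March 2019 is a Friday, so the first Sunday is March 3 and the third is March 17.
1 September 2019 is a Sunday, so the first Sunday is September 1 and the third is September 15.
At the standard offset (UTC+01:00), 17:00 UTC + 1h = 18:00 Kesund Station standard time.
The standard-time date in Kesund Station, September 20, 2019, does not fall between 17 March and 15 September, so daylight saving is not in effect and Kesund Station is at UTC+01:00.
17:00 UTC + 1h = 18:00 Kesund Station.

18:00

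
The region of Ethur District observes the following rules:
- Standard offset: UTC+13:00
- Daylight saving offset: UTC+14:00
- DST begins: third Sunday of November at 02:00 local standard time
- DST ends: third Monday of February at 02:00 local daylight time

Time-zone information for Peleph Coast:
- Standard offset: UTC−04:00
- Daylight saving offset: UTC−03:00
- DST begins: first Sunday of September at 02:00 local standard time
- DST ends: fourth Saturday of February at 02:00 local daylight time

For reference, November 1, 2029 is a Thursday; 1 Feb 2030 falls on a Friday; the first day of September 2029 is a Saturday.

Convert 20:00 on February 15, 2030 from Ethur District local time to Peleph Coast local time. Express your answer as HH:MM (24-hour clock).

03:00

1 November 2029 is a Thursday, so the first Sunday is November 4 and the third is November 18.
1 February 2030 is a Friday, so the first Monday is February 4 and the third is February 18.
Daylight saving runs 18 November 2029 – 18 February 2030; February 15, 2030 is inside that window, so Ethur District is at UTC+14:00.
20:00 Ethur District − 14h = 06:00 UTC.
1 September 2029 is a Saturday, so the first Sunday is September 2.
1 February 2030 is a Friday, so the first Saturday is February 2 and the fourth is February 23.
At the standard offset (UTC−04:00), 06:00 UTC − 4h = 02:00 Peleph Coast standard time.
The standard-time date in Peleph Coast, February 15, 2030, falls between 2 September 2029 and 23 February 2030, so daylight saving is in effect and Peleph Coast is at UTC−03:00.
06:00 UTC − 3h = 03:00 Peleph Coast.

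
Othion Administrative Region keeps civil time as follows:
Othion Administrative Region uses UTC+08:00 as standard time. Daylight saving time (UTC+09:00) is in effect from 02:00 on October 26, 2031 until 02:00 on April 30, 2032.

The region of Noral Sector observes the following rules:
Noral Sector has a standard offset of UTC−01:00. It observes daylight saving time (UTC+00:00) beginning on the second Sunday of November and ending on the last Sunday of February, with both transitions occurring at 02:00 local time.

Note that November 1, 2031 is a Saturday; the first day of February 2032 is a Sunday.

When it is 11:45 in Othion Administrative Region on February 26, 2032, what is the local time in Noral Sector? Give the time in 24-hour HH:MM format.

February 26, 2032 falls between 26 October 2031 and 30 April 2032, so daylight saving is in effect and Othion Administrative Region is at UTC+09:00.
11:45 Othion Administrative Region − 9h = 02:45 UTC.
1 November 2031 is a Saturday, so the first Sunday is November 2 and the second is November 9.
1 February 2032 is a Sunday, so Sundays fall on 1, 8, 15, 22, 29; the last is February 29.
At the standard offset (UTC−01:00), 02:45 UTC − 1h = 01:45 Noral Sector standard time.
The standard-time date in Noral Sector, February 26, 2032, falls between 9 November 2031 and 29 February 2032, so daylight saving is in effect and Noral Sector is at UTC+00:00.
02:45 UTC + 0h = 02:45 Noral Sector.

02:45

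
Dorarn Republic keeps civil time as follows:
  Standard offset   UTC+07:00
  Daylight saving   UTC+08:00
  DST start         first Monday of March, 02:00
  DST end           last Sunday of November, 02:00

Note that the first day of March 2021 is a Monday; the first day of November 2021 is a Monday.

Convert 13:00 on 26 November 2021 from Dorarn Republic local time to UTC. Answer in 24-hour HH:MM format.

1 March 2021 is a Monday, so the first Monday is March 1.
1 November 2021 is a Monday, so Sundays fall on 7, 14, 21, 28; the last is November 28.
26 November 2021 falls between 1 March and 28 November, so daylight saving is in effect and Dorarn Republic is at UTC+08:00.
13:00 local − 8h = 05:00 UTC.

05:00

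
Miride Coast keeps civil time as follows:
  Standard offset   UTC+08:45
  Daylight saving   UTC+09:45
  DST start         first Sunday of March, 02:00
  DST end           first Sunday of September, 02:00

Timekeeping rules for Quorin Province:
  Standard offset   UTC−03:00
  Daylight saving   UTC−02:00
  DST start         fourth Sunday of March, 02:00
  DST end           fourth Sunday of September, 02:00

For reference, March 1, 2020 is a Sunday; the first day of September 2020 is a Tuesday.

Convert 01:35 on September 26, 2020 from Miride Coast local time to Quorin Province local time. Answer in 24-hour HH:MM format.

1 March 2020 is a Sunday, so the first Sunday is March 1.
1 September 2020 is a Tuesday, so the first Sunday is September 6.
September 26, 2020 does not fall between 1 March and 6 September, so daylight saving is not in effect and Miride Coast is at UTC+08:45.
01:35 Miride Coast − 8h45m = 16:50 UTC (rolling into the previous day, 25 September 2020).
1 March 2020 is a Sunday, so the first Sunday is March 1 and the fourth is March 22.
1 September 2020 is a Tuesday, so the first Sunday is September 6 and the fourth is September 27.
At the standard offset (UTC−03:00), 16:50 UTC − 3h = 13:50 Quorin Province standard time.
Daylight saving runs 22 March – 27 September; the standard-time date in Quorin Province, September 25, 2020, is inside that window, so Quorin Province is at UTC−02:00.
16:50 UTC − 2h = 14:50 Quorin Province.

14:50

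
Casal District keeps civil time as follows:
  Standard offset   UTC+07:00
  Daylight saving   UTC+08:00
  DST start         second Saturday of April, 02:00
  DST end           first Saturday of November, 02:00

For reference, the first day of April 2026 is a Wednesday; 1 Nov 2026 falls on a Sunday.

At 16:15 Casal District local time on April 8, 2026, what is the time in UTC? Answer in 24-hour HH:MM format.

1 April 2026 is a Wednesday, so the first Saturday is April 4 and the second is April 11.
1 November 2026 is a Sunday, so the first Saturday is November 7.
Daylight saving runs 11 April – 7 November; April 8, 2026 is outside that window, so Casal District is on standard time at UTC+07:00.
16:15 local − 7h = 09:15 UTC.

09:15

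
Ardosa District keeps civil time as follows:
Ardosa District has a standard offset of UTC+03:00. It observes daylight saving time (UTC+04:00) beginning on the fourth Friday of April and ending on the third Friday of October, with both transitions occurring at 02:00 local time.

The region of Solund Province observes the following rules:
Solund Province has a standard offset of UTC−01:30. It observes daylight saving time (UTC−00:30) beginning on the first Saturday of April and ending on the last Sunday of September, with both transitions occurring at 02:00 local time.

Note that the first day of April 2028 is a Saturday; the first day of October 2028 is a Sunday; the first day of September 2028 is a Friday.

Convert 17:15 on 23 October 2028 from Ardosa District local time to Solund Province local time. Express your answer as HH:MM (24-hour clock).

12:45

1 April 2028 is a Saturday, so the first Friday is April 7 and the fourth is April 28.
1 October 2028 is a Sunday, so the first Friday is October 6 and the third is October 20.
23 October 2028 is outside the daylight-saving period (28 April – 20 October), so Ardosa District is on standard time, UTC+03:00.
17:15 Ardosa District − 3h = 14:15 UTC.
1 April 2028 is a Saturday, so the first Saturday is April 1.
1 September 2028 is a Friday, so Sundays fall on 3, 10, 17, 24; the last is September 24.
At the standard offset (UTC−01:30), 14:15 UTC − 1h30m = 12:45 Solund Province standard time.
Daylight saving runs 1 April – 24 September; the standard-time date in Solund Province, 23 October 2028, is outside that window, so Solund Province is on standard time at UTC−01:30.
14:15 UTC − 1h30m = 12:45 Solund Province.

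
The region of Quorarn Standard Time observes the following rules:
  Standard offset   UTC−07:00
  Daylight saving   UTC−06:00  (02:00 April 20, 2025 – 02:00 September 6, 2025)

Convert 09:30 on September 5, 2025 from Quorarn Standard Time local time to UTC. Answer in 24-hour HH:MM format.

15:30

September 5, 2025 falls between 20 April and 6 September, so daylight saving is in effect and Quorarn Standard Time is at UTC−06:00.
09:30 local + 6h = 15:30 UTC.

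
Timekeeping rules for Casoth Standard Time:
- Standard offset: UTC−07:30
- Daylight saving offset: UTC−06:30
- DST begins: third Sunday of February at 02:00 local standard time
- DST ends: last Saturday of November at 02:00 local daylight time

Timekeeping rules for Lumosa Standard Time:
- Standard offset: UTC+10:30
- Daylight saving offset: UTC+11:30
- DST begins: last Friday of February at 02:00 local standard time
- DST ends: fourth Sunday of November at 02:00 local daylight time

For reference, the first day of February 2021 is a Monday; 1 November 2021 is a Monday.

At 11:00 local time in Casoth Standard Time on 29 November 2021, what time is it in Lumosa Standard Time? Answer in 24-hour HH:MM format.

1 February 2021 is a Monday, so the first Sunday is February 7 and the third is February 21.
1 November 2021 is a Monday, so Saturdays fall on 6, 13, 20, 27; the last is November 27.
Daylight saving runs 21 February – 27 November; 29 November 2021 is outside that window, so Casoth Standard Time is on standard time at UTC−07:30.
11:00 Casoth Standard Time + 7h30m = 18:30 UTC.
1 February 2021 is a Monday, so Fridays fall on 5, 12, 19, 26; the last is February 26.
1 November 2021 is a Monday, so the first Sunday is November 7 and the fourth is November 28.
At the standard offset (UTC+10:30), 18:30 UTC + 10h30m = 05:00 Lumosa Standard Time standard time (rolling into the next day, 30 November 2021).
The standard-time date in Lumosa Standard Time, 30 November 2021, is outside the daylight-saving period (26 February – 28 November), so Lumosa Standard Time is on standard time, UTC+10:30.
18:30 UTC + 10h30m = 05:00 Lumosa Standard Time (rolling into the next day, 30 November 2021).

05:00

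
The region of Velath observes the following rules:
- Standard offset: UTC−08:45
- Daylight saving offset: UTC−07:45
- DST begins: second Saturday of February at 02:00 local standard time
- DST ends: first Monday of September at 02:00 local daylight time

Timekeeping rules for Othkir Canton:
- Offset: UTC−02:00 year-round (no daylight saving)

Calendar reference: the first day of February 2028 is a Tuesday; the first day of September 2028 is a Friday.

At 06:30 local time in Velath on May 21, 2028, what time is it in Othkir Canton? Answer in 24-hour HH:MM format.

1 February 2028 is a Tuesday, so the first Saturday is February 5 and the second is February 12.
1 September 2028 is a Friday, so the first Monday is September 4.
May 21, 2028 falls between 12 February and 4 September, so daylight saving is in effect and Velath is at UTC−07:45.
06:30 Velath + 7h45m = 14:15 UTC.
Othkir Canton stays on UTC−02:00 all year.
14:15 UTC − 2h = 12:15 Othkir Canton.

12:15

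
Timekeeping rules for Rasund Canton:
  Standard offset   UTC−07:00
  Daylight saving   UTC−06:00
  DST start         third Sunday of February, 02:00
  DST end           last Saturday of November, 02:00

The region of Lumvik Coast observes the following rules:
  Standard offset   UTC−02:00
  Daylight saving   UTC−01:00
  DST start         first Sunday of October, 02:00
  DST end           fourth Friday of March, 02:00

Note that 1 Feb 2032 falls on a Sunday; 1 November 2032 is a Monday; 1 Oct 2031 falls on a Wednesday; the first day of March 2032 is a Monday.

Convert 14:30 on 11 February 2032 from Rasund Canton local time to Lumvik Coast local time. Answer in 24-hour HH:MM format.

20:30

1 February 2032 is a Sunday, so the first Sunday is February 1 and the third is February 15.
1 November 2032 is a Monday, so Saturdays fall on 6, 13, 20, 27; the last is November 27.
11 February 2032 is outside the daylight-saving period (15 February – 27 November), so Rasund Canton is on standard time, UTC−07:00.
14:30 Rasund Canton + 7h = 21:30 UTC.
1 October 2031 is a Wednesday, so the first Sunday is October 5.
1 March 2032 is a Monday, so the first Friday is March 5 and the fourth is March 26.
At the standard offset (UTC−02:00), 21:30 UTC − 2h = 19:30 Lumvik Coast standard time.
The standard-time date in Lumvik Coast, 11 February 2032, falls between 5 October 2031 and 26 March 2032, so daylight saving is in effect and Lumvik Coast is at UTC−01:00.
21:30 UTC − 1h = 20:30 Lumvik Coast.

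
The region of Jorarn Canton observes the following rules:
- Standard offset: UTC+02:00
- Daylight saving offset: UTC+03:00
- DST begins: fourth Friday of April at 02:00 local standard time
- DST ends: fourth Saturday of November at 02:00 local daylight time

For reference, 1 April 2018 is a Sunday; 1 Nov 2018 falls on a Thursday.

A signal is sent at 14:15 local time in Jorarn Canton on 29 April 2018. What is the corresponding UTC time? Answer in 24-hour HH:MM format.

1 April 2018 is a Sunday, so the first Friday is April 6 and the fourth is April 27.
1 November 2018 is a Thursday, so the first Saturday is November 3 and the fourth is November 24.
29 April 2018 falls between 27 April and 24 November, so daylight saving is in effect and Jorarn Canton is at UTC+03:00.
14:15 local − 3h = 11:15 UTC.

11:15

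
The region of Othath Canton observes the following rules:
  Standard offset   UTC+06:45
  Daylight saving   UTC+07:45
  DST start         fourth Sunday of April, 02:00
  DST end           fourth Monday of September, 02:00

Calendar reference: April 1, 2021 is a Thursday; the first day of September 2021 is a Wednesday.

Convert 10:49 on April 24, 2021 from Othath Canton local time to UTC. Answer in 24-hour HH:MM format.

1 April 2021 is a Thursday, so the first Sunday is April 4 and the fourth is April 25.
1 September 2021 is a Wednesday, so the first Monday is September 6 and the fourth is September 27.
April 24, 2021 does not fall between 25 April and 27 September, so daylight saving is not in effect and Othath Canton is at UTC+06:45.
10:49 local − 6h45m = 04:04 UTC.

04:04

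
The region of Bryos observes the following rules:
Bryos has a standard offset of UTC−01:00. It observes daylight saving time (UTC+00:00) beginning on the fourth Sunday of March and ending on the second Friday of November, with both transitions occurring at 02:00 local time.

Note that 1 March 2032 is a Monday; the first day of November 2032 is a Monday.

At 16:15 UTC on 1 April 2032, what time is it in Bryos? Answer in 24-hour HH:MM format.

16:15

1 March 2032 is a Monday, so the first Sunday is March 7 and the fourth is March 28.
1 November 2032 is a Monday, so the first Friday is November 5 and the second is November 12.
At the standard offset (UTC−01:00), 16:15 UTC − 1h = 15:15 Bryos standard time.
Daylight saving runs 28 March – 12 November; the standard-time date in Bryos, 1 April 2032, is inside that window, so Bryos is at UTC+00:00.
16:15 UTC + 0h = 16:15 local.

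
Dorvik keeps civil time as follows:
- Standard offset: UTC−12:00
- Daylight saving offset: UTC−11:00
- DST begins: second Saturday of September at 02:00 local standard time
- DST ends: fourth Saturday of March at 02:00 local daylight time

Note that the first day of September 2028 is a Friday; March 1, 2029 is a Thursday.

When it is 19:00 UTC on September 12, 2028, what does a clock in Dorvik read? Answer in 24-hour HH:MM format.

08:00

1 September 2028 is a Friday, so the first Saturday is September 2 and the second is September 9.
1 March 2029 is a Thursday, so the first Saturday is March 3 and the fourth is March 24.
At the standard offset (UTC−12:00), 19:00 UTC − 12h = 07:00 Dorvik standard time.
The standard-time date in Dorvik, September 12, 2028, falls between 9 September 2028 and 24 March 2029, so daylight saving is in effect and Dorvik is at UTC−11:00.
19:00 UTC − 11h = 08:00 local.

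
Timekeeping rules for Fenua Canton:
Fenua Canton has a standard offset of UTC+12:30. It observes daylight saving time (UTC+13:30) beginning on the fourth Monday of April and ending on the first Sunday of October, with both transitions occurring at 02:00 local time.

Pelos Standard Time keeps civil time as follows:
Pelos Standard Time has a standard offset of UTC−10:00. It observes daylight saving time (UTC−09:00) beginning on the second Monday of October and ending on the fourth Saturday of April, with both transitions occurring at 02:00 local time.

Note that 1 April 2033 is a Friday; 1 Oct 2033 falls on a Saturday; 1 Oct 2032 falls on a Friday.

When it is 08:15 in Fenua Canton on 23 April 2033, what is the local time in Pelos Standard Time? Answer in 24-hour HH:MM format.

10:45

1 April 2033 is a Friday, so the first Monday is April 4 and the fourth is April 25.
1 October 2033 is a Saturday, so the first Sunday is October 2.
23 April 2033 is outside the daylight-saving period (25 April – 2 October), so Fenua Canton is on standard time, UTC+12:30.
08:15 Fenua Canton − 12h30m = 19:45 UTC (rolling into the previous day, 22 April 2033).
1 October 2032 is a Friday, so the first Monday is October 4 and the second is October 11.
1 April 2033 is a Friday, so the first Saturday is April 2 and the fourth is April 23.
At the standard offset (UTC−10:00), 19:45 UTC − 10h = 09:45 Pelos Standard Time standard time.
The standard-time date in Pelos Standard Time, 22 April 2033, falls between 11 October 2032 and 23 April 2033, so daylight saving is in effect and Pelos Standard Time is at UTC−09:00.
19:45 UTC − 9h = 10:45 Pelos Standard Time.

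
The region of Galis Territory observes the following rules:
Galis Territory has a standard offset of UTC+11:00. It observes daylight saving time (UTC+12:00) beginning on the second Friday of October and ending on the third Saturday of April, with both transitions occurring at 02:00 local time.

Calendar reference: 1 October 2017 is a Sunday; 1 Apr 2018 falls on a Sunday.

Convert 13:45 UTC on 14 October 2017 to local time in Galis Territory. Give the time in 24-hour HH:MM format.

1 October 2017 is a Sunday, so the first Friday is October 6 and the second is October 13.
1 April 2018 is a Sunday, so the first Saturday is April 7 and the third is April 21.
At the standard offset (UTC+11:00), 13:45 UTC + 11h = 00:45 Galis Territory standard time (rolling into the next day, 15 October 2017).
The standard-time date in Galis Territory, 15 October 2017, falls between 13 October 2017 and 21 April 2018, so daylight saving is in effect and Galis Territory is at UTC+12:00.
13:45 UTC + 12h = 01:45 local (rolling into the next day, 15 October 2017).

01:45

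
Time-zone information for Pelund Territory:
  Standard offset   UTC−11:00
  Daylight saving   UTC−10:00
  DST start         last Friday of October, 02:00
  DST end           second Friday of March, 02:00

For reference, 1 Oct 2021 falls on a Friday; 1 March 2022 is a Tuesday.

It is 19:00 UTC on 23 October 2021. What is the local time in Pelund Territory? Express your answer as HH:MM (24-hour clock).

08:00

1 October 2021 is a Friday, so Fridays fall on 1, 8, 15, 22, 29; the last is October 29.
1 March 2022 is a Tuesday, so the first Friday is March 4 and the second is March 11.
At the standard offset (UTC−11:00), 19:00 UTC − 11h = 08:00 Pelund Territory standard time.
Daylight saving runs 29 October 2021 – 11 March 2022; the standard-time date in Pelund Territory, 23 October 2021, is outside that window, so Pelund Territory is on standard time at UTC−11:00.
19:00 UTC − 11h = 08:00 local.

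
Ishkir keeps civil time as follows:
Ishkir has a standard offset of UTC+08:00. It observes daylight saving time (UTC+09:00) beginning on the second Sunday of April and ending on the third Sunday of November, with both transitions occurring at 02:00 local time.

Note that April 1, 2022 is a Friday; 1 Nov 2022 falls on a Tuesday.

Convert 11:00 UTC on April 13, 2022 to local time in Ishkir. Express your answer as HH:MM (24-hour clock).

20:00

1 April 2022 is a Friday, so the first Sunday is April 3 and the second is April 10.
1 November 2022 is a Tuesday, so the first Sunday is November 6 and the third is November 20.
At the standard offset (UTC+08:00), 11:00 UTC + 8h = 19:00 Ishkir standard time.
The standard-time date in Ishkir, April 13, 2022, falls between 10 April and 20 November, so daylight saving is in effect and Ishkir is at UTC+09:00.
11:00 UTC + 9h = 20:00 local.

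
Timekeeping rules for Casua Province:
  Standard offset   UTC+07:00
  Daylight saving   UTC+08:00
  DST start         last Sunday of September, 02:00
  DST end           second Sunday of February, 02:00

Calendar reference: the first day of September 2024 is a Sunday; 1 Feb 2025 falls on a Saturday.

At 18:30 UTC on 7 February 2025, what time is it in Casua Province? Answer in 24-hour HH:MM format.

1 September 2024 is a Sunday, so Sundays fall on 1, 8, 15, 22, 29; the last is September 29.
1 February 2025 is a Saturday, so the first Sunday is February 2 and the second is February 9.
At the standard offset (UTC+07:00), 18:30 UTC + 7h = 01:30 Casua Province standard time (rolling into the next day, 8 February 2025).
The standard-time date in Casua Province, 8 February 2025, lies within the daylight-saving period (29 September 2024 – 9 February 2025), so Casua Province is on daylight time, UTC+08:00.
18:30 UTC + 8h = 02:30 local (rolling into the next day, 8 February 2025).

02:30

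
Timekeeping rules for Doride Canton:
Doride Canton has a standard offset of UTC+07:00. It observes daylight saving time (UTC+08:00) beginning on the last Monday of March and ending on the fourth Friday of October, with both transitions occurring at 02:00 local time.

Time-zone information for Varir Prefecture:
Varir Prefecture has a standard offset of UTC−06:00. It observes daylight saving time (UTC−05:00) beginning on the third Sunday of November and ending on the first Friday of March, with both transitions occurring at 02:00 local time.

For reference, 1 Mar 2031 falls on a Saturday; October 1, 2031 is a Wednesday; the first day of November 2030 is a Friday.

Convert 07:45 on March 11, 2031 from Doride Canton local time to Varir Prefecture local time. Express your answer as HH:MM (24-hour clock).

1 March 2031 is a Saturday, so Mondays fall on 3, 10, 17, 24, 31; the last is March 31.
1 October 2031 is a Wednesday, so the first Friday is October 3 and the fourth is October 24.
March 11, 2031 does not fall between 31 March and 24 October, so daylight saving is not in effect and Doride Canton is at UTC+07:00.
07:45 Doride Canton − 7h = 00:45 UTC.
1 November 2030 is a Friday, so the first Sunday is November 3 and the third is November 17.
1 March 2031 is a Saturday, so the first Friday is March 7.
At the standard offset (UTC−06:00), 00:45 UTC − 6h = 18:45 Varir Prefecture standard time (rolling into the previous day, 10 March 2031).
The standard-time date in Varir Prefecture, March 10, 2031, is outside the daylight-saving period (17 November 2030 – 7 March 2031), so Varir Prefecture is on standard time, UTC−06:00.
00:45 UTC − 6h = 18:45 Varir Prefecture (rolling into the previous day, 10 March 2031).

18:45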